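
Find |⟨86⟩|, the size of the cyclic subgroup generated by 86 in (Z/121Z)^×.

55

By Lagrange's theorem, ord_121(86) divides φ(121) = φ(11^2) = 11·(11−1) = 110 = 2 · 5 · 11.
Divisors of 110: 1, 2, 5, 10, 11, 22, 55, 110.
Test each divisor d:
86^1 ≡ 86
86^2 ≡ 15
86^5 ≡ 111
86^10 ≡ 100
86^11 ≡ 9
86^22 ≡ 81
86^55 ≡ 1
The smallest such exponent is 55, so the order of 86 is 55.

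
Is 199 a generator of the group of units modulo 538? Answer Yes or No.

φ(538) = φ(2)·φ(269) = 1·268 = 268 = 2^2 · 67.
An element g generates (Z/538Z)^× iff g^(268/q) ≢ 1 (mod 538) for each prime q ∈ {2, 67}.
199^134 ≡ 1 (mod 538)  [q = 2: ≡ 1 ✗]
199^4 ≡ 405 (mod 538)  [q = 67: ≢ 1 ✓]
Since 199^134 ≡ 1, the order of 199 divides 134 < 268, so 199 is not a primitive root.

No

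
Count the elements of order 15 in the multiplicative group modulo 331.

8

φ(331) = 331 − 1 = 330 = 2 · 3 · 5 · 11.
Since (Z/331Z)^× is cyclic of order 330, the number of elements of order d is φ(d) when d | 330 and 0 otherwise.
15 = 3 · 5 divides 330, and φ(15) = 8.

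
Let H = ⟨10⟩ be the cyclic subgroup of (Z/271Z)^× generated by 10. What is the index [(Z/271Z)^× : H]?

54

ord(10) | φ(271) = 271 − 1 = 270 = 2 · 3^3 · 5.
Divisors of 270: 1, 2, 3, 5, 6, 9, 10, 15, 18, 27, 30, 45, 54, 90, 135, 270.
Check 10^d mod 271 for each divisor in increasing order:
10^1 ≡ 10
10^2 ≡ 100
10^3 ≡ 187
10^5 ≡ 1
The order of 10 is 5, so the subgroup it generates has 5 elements.
The index is φ(271) / ord(10) = 270 / 5 = 54.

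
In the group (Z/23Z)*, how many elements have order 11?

10

φ(23) = 23 − 1 = 22 = 2 · 11.
(Z/23Z)^× is cyclic (|G| = 22); a cyclic group of order m has exactly φ(d) elements of each order d | m, and none otherwise.
11 | 22, and φ(11) = 11 − 1 = 10.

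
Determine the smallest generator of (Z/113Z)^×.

φ(113) = 113 − 1 = 112 = 2^4 · 7.
g is a primitive root iff g^(112/q) ≢ 1 (mod 113) for each prime q ∈ {2, 7}.
g = 2: 2^56 ≡ 1 — hits 1, so not a primitive root.
g = 3: 3^56 ≡ 112; 3^16 ≡ 49 — none is 1, so 3 is a primitive root.
So 3 is the smallest generator of (Z/113Z)^×.

3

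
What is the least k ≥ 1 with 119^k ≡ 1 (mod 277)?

276

ord(119) | φ(277) = 277 − 1 = 276 = 2^2 · 3 · 23.
Divisors of 276: 1, 2, 3, 4, 6, 12, 23, 46, 69, 92, 138, 276.
Compute 119^d (mod 277) for the divisors d until we hit 1:
119^1 ≡ 119 (mod 277)
119^2 ≡ 34 (mod 277)
119^3 ≡ 168 (mod 277)
119^4 ≡ 48 (mod 277)
119^6 ≡ 247 (mod 277)
119^12 ≡ 69 (mod 277)
119^23 ≡ 182 (mod 277)
119^46 ≡ 161 (mod 277)
119^69 ≡ 217 (mod 277)
119^92 ≡ 160 (mod 277)
119^138 ≡ 276 (mod 277)
119^276 ≡ 1 (mod 277) ✓
Hence ord(119) = 276.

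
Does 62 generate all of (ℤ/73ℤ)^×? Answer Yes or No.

Yes

φ(73) = 73 − 1 = 72 = 2^3 · 3^2.
Test 62^(72/q) mod 73 for each prime factor q of 72:
62^36 ≡ 72 (mod 73)  [q = 2: ≢ 1 ✓]
62^24 ≡ 8 (mod 73)  [q = 3: ≢ 1 ✓]
Every test exponent gives a nontrivial residue, hence 62 generates the full group.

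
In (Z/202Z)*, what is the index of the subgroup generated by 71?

By Lagrange's theorem, ord_202(71) divides φ(202) = φ(2)·φ(101) = 1·100 = 100 = 2^2 · 5^2.
Divisors of 100: 1, 2, 4, 5, 10, 20, 25, 50, 100.
Test each divisor d:
71^1 ≡ 71
71^2 ≡ 193
71^4 ≡ 81
71^5 ≡ 95
71^10 ≡ 137
71^20 ≡ 185
71^25 ≡ 1
So ord_202(71) = 25, hence |⟨71⟩| = 25.
The index is φ(202) / ord(71) = 100 / 25 = 4.

4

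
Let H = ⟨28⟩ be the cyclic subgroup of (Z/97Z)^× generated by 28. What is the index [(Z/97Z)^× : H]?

3

The order of 28 must divide φ(97) = 97 − 1 = 96 = 2^5 · 3.
Divisors of 96: 1, 2, 3, 4, 6, 8, 12, 16, 24, 32, 48, 96.
Compute 28^d (mod 97) for the divisors d until we hit 1:
28^1 ≡ 28
28^2 ≡ 8
28^3 ≡ 30
28^4 ≡ 64
28^6 ≡ 27
28^8 ≡ 22
28^12 ≡ 50
28^16 ≡ 96
28^24 ≡ 75
28^32 ≡ 1
The order of 28 is 32, so the subgroup it generates has 32 elements.
[(Z/97Z)^× : ⟨28⟩] = 96/32 = 3.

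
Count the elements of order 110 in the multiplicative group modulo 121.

φ(121) = φ(11^2) = 11·(11−1) = 110 = 2 · 5 · 11.
Since (Z/121Z)^× is cyclic of order 110, the number of elements of order d is φ(d) when d | 110 and 0 otherwise.
110 = 2 · 5 · 11 divides 110, and φ(110) = 40.

40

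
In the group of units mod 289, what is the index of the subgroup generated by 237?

By Lagrange's theorem, ord_289(237) divides φ(289) = φ(17^2) = 17·(17−1) = 272 = 2^4 · 17.
Divisors of 272: 1, 2, 4, 8, 16, 17, 34, 68, 136, 272.
Evaluate successive powers at the divisors of 272:
237^1 ≡ 237 (mod 289)
237^2 ≡ 103 (mod 289)
237^4 ≡ 205 (mod 289)
237^8 ≡ 120 (mod 289)
237^16 ≡ 239 (mod 289)
237^17 ≡ 288 (mod 289)
237^34 ≡ 1 (mod 289) ✓
The order of 237 is 34, so the subgroup it generates has 34 elements.
The index is φ(289) / ord(237) = 272 / 34 = 8.

8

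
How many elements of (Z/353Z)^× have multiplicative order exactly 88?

40

φ(353) = 353 − 1 = 352 = 2^5 · 11.
(Z/353Z)^× is cyclic (|G| = 352); a cyclic group of order m has exactly φ(d) elements of each order d | m, and none otherwise.
88 = 2^3 · 11 divides 352, and φ(88) = 40.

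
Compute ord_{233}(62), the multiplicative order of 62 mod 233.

116

ord(62) | φ(233) = 233 − 1 = 232 = 2^3 · 29.
Divisors of 232: 1, 2, 4, 8, 29, 58, 116, 232.
Test each divisor d:
62^1 ≡ 62 (mod 233)
62^2 ≡ 116 (mod 233)
62^4 ≡ 175 (mod 233)
62^8 ≡ 102 (mod 233)
62^29 ≡ 89 (mod 233)
62^58 ≡ 232 (mod 233)
62^116 ≡ 1 (mod 233) ✓
So ord_233(62) = 116.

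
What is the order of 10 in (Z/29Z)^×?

Since 10 ∈ (Z/29Z)^×, its order divides φ(29) = 29 − 1 = 28 = 2^2 · 7.
Divisors of 28: 1, 2, 4, 7, 14, 28.
Evaluate successive powers at the divisors of 28:
10^1 ≡ 10 (mod 29)
10^2 ≡ 13 (mod 29)
10^4 ≡ 24 (mod 29)
10^7 ≡ 17 (mod 29)
10^14 ≡ 28 (mod 29)
10^28 ≡ 1 (mod 29) ✓
Therefore the multiplicative order of 10 modulo 29 is 28.

28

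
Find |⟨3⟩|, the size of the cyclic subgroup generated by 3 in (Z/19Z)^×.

18

ord(3) | φ(19) = 19 − 1 = 18 = 2 · 3^2.
Divisors of 18: 1, 2, 3, 6, 9, 18.
Evaluate successive powers at the divisors of 18:
3^1 ≡ 3 (mod 19)
3^2 ≡ 9 (mod 19)
3^3 ≡ 8 (mod 19)
3^6 ≡ 7 (mod 19)
3^9 ≡ 18 (mod 19)
3^18 ≡ 1 (mod 19) ✓
Therefore the multiplicative order of 3 modulo 19 is 18.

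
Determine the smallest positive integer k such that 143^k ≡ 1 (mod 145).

ord(143) | φ(145) = φ(5·29) = (5−1)·(29−1) = 4·28 = 112 = 2^4 · 7.
Divisors of 112: 1, 2, 4, 7, 8, 14, 16, 28, 56, 112.
Compute 143^d (mod 145) for the divisors d until we hit 1:
143^1 ≡ 143 (mod 145)
143^2 ≡ 4 (mod 145)
143^4 ≡ 16 (mod 145)
143^7 ≡ 17 (mod 145)
143^8 ≡ 111 (mod 145)
143^14 ≡ 144 (mod 145)
143^16 ≡ 141 (mod 145)
143^28 ≡ 1 (mod 145) ✓
Hence ord(143) = 28.

28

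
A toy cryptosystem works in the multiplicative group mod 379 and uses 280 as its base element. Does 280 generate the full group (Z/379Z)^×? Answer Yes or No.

No

φ(379) = 379 − 1 = 378 = 2 · 3^3 · 7.
It suffices to check that the order of 280 is not a proper divisor of 378: compute 280^(378/q) for q ∈ {2, 3, 7}.
280^189 ≡ 1 (mod 379)  [q = 2: ≡ 1 ✗]
280^126 ≡ 51 (mod 379)  [q = 3: ≢ 1 ✓]
280^54 ≡ 125 (mod 379)  [q = 7: ≢ 1 ✓]
280^189 ≡ 1 shows ord(280) | 189, strictly less than φ(379); not a primitive root.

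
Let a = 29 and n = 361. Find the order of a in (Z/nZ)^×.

The order of 29 must divide φ(361) = φ(19^2) = 19·(19−1) = 342 = 2 · 3^2 · 19.
Divisors of 342: 1, 2, 3, 6, 9, 18, 19, 38, 57, 114, 171, 342.
Compute 29^d (mod 361) for the divisors d until we hit 1:
29^1 ≡ 29 (mod 361)
29^2 ≡ 119 (mod 361)
29^3 ≡ 202 (mod 361)
29^6 ≡ 11 (mod 361)
29^9 ≡ 56 (mod 361)
29^18 ≡ 248 (mod 361)
29^19 ≡ 333 (mod 361)
29^38 ≡ 62 (mod 361)
29^57 ≡ 69 (mod 361)
29^114 ≡ 68 (mod 361)
29^171 ≡ 360 (mod 361)
29^342 ≡ 1 (mod 361) ✓
So ord_361(29) = 342.

342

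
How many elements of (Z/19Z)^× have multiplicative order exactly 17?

φ(19) = 19 − 1 = 18 = 2 · 3^2.
Since (Z/19Z)^× is cyclic of order 18, the number of elements of order d is φ(d) when d | 18 and 0 otherwise.
Here 18 is not a multiple of 17, so there are no elements of order 17.

0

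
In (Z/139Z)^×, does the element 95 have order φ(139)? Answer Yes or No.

φ(139) = 139 − 1 = 138 = 2 · 3 · 23.
95 is a primitive root mod 139 iff 95^(φ(139)/q) ≢ 1 for every prime q | φ(139), i.e. q ∈ {2, 3, 23}.
95^69 ≡ 138 (mod 139)  [q = 2: ≢ 1 ✓]
95^46 ≡ 1 (mod 139)  [q = 3: ≡ 1 ✗]
95^6 ≡ 112 (mod 139)  [q = 23: ≢ 1 ✓]
95^46 ≡ 1 shows ord(95) | 46, strictly less than φ(139); not a primitive root.

No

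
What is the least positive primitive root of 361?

φ(361) = φ(19^2) = 19·(19−1) = 342 = 2 · 3^2 · 19.
g is a primitive root iff g^(342/q) ≢ 1 (mod 361) for each prime q ∈ {2, 3, 19}.
g = 2: 2^171 ≡ 360; 2^114 ≡ 292; 2^18 ≡ 58 — none is 1, so 2 is a primitive root.
So 2 is the smallest generator of (Z/361Z)^×.

2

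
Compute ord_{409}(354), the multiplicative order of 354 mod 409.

By Lagrange's theorem, ord_409(354) divides φ(409) = 409 − 1 = 408 = 2^3 · 3 · 17.
Divisors of 408: 1, 2, 3, 4, 6, 8, 12, 17, 24, 34, 51, 68, 102, 136, 204, 408.
Test each divisor d:
354^1 ≡ 354
354^2 ≡ 162
354^3 ≡ 88
354^4 ≡ 68
354^6 ≡ 382
354^8 ≡ 125
354^12 ≡ 320
354^17 ≡ 343
354^24 ≡ 150
354^34 ≡ 266
354^51 ≡ 31
354^68 ≡ 408
354^102 ≡ 143
354^136 ≡ 1
The smallest such exponent is 136, so the order of 354 is 136.

136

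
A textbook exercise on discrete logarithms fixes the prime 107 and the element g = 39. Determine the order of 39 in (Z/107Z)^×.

53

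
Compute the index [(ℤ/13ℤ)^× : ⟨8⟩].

ord(8) | φ(13) = 13 − 1 = 12 = 2^2 · 3.
Divisors of 12: 1, 2, 3, 4, 6, 12.
Evaluate successive powers at the divisors of 12:
8^1 ≡ 8 (mod 13)
8^2 ≡ 12 (mod 13)
8^3 ≡ 5 (mod 13)
8^4 ≡ 1 (mod 13) ✓
So ord_13(8) = 4, hence |⟨8⟩| = 4.
Index = |(Z/13Z)^×| / |⟨8⟩| = 12 / 4 = 3.

3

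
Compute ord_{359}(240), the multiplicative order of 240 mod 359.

179

ord(240) | φ(359) = 359 − 1 = 358 = 2 · 179.
Divisors of 358: 1, 2, 179, 358.
Compute 240^d (mod 359) for the divisors d until we hit 1:
240^1 ≡ 240 (mod 359)
240^2 ≡ 160 (mod 359)
240^179 ≡ 1 (mod 359) ✓
So ord_359(240) = 179.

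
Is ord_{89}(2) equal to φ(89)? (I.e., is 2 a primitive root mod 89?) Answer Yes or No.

No

φ(89) = 89 − 1 = 88 = 2^3 · 11.
An element g generates (Z/89Z)^× iff g^(88/q) ≢ 1 (mod 89) for each prime q ∈ {2, 11}.
2^44 ≡ 1 (mod 89)  [q = 2: ≡ 1 ✗]
2^8 ≡ 78 (mod 89)  [q = 11: ≢ 1 ✓]
2^44 ≡ 1 shows ord(2) | 44, strictly less than φ(89); not a primitive root.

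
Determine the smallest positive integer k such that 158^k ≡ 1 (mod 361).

By Lagrange's theorem, ord_361(158) divides φ(361) = φ(19^2) = 19·(19−1) = 342 = 2 · 3^2 · 19.
Divisors of 342: 1, 2, 3, 6, 9, 18, 19, 38, 57, 114, 171, 342.
Compute 158^d (mod 361) for the divisors d until we hit 1:
158^1 ≡ 158 (mod 361)
158^2 ≡ 55 (mod 361)
158^3 ≡ 26 (mod 361)
158^6 ≡ 315 (mod 361)
158^9 ≡ 248 (mod 361)
158^18 ≡ 134 (mod 361)
158^19 ≡ 234 (mod 361)
158^38 ≡ 245 (mod 361)
158^57 ≡ 292 (mod 361)
158^114 ≡ 68 (mod 361)
158^171 ≡ 1 (mod 361) ✓
Therefore the multiplicative order of 158 modulo 361 is 171.

171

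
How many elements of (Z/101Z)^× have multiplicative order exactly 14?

φ(101) = 101 − 1 = 100 = 2^2 · 5^2.
Since (Z/101Z)^× is cyclic of order 100, the number of elements of order d is φ(d) when d | 100 and 0 otherwise.
14 does not divide 100, so no element of (Z/101Z)^× has order 14.

0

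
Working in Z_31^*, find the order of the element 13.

By Lagrange's theorem, ord_31(13) divides φ(31) = 31 − 1 = 30 = 2 · 3 · 5.
Divisors of 30: 1, 2, 3, 5, 6, 10, 15, 30.
Compute 13^d (mod 31) for the divisors d until we hit 1:
13^1 ≡ 13 (mod 31)
13^2 ≡ 14 (mod 31)
13^3 ≡ 27 (mod 31)
13^5 ≡ 6 (mod 31)
13^6 ≡ 16 (mod 31)
13^10 ≡ 5 (mod 31)
13^15 ≡ 30 (mod 31)
13^30 ≡ 1 (mod 31) ✓
So ord_31(13) = 30.

30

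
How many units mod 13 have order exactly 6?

2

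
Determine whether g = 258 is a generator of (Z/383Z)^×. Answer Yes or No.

φ(383) = 383 − 1 = 382 = 2 · 191.
Test 258^(382/q) mod 383 for each prime factor q of 382:
258^191 ≡ 1 (mod 383)  [q = 2: ≡ 1 ✗]
258^2 ≡ 305 (mod 383)  [q = 191: ≢ 1 ✓]
258^191 ≡ 1 shows ord(258) | 191, strictly less than φ(383); not a primitive root.

No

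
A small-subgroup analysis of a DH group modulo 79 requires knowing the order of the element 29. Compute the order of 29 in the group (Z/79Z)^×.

78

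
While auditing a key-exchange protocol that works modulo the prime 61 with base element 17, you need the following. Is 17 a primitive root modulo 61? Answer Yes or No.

Yes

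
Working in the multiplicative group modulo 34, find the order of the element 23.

Since 23 ∈ (Z/34Z)^×, its order divides φ(34) = φ(2)·φ(17) = 1·16 = 16 = 2^4.
Divisors of 16: 1, 2, 4, 8, 16.
Test each divisor d:
23^1 ≡ 23 (mod 34)
23^2 ≡ 19 (mod 34)
23^4 ≡ 21 (mod 34)
23^8 ≡ 33 (mod 34)
23^16 ≡ 1 (mod 34) ✓
Therefore the multiplicative order of 23 modulo 34 is 16.

16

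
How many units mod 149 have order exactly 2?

1

φ(149) = 149 − 1 = 148 = 2^2 · 37.
In a cyclic group of order 148, there are φ(d) elements of order d for each divisor d of 148, and zero for non-divisors.
2 | 148, and φ(2) = 2 − 1 = 1.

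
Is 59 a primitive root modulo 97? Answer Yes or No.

Yes

φ(97) = 97 − 1 = 96 = 2^5 · 3.
Test 59^(96/q) mod 97 for each prime factor q of 96:
59^48 ≡ 96 (mod 97)  [q = 2: ≢ 1 ✓]
59^32 ≡ 35 (mod 97)  [q = 3: ≢ 1 ✓]
Every test exponent gives a nontrivial residue, hence 59 generates the full group.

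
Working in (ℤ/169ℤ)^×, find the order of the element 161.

Since 161 ∈ (Z/169Z)^×, its order divides φ(169) = φ(13^2) = 13·(13−1) = 156 = 2^2 · 3 · 13.
Divisors of 156: 1, 2, 3, 4, 6, 12, 13, 26, 39, 52, 78, 156.
Test each divisor d:
161^1 ≡ 161 (mod 169)
161^2 ≡ 64 (mod 169)
161^3 ≡ 164 (mod 169)
161^4 ≡ 40 (mod 169)
161^6 ≡ 25 (mod 169)
161^12 ≡ 118 (mod 169)
161^13 ≡ 70 (mod 169)
161^26 ≡ 168 (mod 169)
161^39 ≡ 99 (mod 169)
161^52 ≡ 1 (mod 169) ✓
Therefore the multiplicative order of 161 modulo 169 is 52.

52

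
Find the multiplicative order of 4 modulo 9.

Since 4 ∈ (Z/9Z)^×, its order divides φ(9) = φ(3^2) = 3·(3−1) = 6 = 2 · 3.
Divisors of 6: 1, 2, 3, 6.
Check 4^d mod 9 for each divisor in increasing order:
4^1 ≡ 4
4^2 ≡ 7
4^3 ≡ 1
The smallest such exponent is 3, so the order of 4 is 3.

3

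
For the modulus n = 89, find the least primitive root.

3

φ(89) = 89 − 1 = 88 = 2^3 · 11.
g is a primitive root iff g^(88/q) ≢ 1 (mod 89) for each prime q ∈ {2, 11}.
g = 2: 2^44 ≡ 1 — hits 1, so not a primitive root.
g = 3: 3^44 ≡ 88; 3^8 ≡ 64 — none is 1, so 3 is a primitive root.
Hence the least primitive root of 89 is 3.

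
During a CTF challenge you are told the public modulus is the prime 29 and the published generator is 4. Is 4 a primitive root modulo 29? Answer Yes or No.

φ(29) = 29 − 1 = 28 = 2^2 · 7.
An element g generates (Z/29Z)^× iff g^(28/q) ≢ 1 (mod 29) for each prime q ∈ {2, 7}.
4^14 ≡ 1 (mod 29)  [q = 2: ≡ 1 ✗]
4^4 ≡ 24 (mod 29)  [q = 7: ≢ 1 ✓]
Since 4^14 ≡ 1, the order of 4 divides 14 < 28, so 4 is not a primitive root.

No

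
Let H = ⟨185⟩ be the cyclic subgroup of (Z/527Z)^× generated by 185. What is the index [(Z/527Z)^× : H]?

60

Since 185 ∈ (Z/527Z)^×, its order divides φ(527) = φ(17·31) = (17−1)·(31−1) = 16·30 = 480 = 2^5 · 3 · 5.
Divisors of 480: 1, 2, 3, 4, 5, 6, 8, 10, 12, 15, 16, 20, 24, 30, 32, 40, 48, 60, 80, 96, 120, 160, 240, 480.
Test each divisor d:
185^1 ≡ 185
185^2 ≡ 497
185^3 ≡ 247
185^4 ≡ 373
185^5 ≡ 495
185^6 ≡ 404
185^8 ≡ 1
The order of 185 is 8, so the subgroup it generates has 8 elements.
[(Z/527Z)^× : ⟨185⟩] = 480/8 = 60.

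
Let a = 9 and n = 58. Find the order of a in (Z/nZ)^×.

Since 9 ∈ (Z/58Z)^×, its order divides φ(58) = φ(2)·φ(29) = 1·28 = 28 = 2^2 · 7.
Divisors of 28: 1, 2, 4, 7, 14, 28.
Evaluate successive powers at the divisors of 28:
9^1 ≡ 9
9^2 ≡ 23
9^4 ≡ 7
9^7 ≡ 57
9^14 ≡ 1
Therefore the multiplicative order of 9 modulo 58 is 14.

14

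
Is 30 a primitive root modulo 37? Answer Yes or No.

No

φ(37) = 37 − 1 = 36 = 2^2 · 3^2.
Test 30^(36/q) mod 37 for each prime factor q of 36:
30^18 ≡ 1 (mod 37)  [q = 2: ≡ 1 ✗]
30^12 ≡ 10 (mod 37)  [q = 3: ≢ 1 ✓]
Since 30^18 ≡ 1, the order of 30 divides 18 < 36, so 30 is not a primitive root.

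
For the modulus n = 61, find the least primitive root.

φ(61) = 61 − 1 = 60 = 2^2 · 3 · 5.
Test candidates g = 2, 3, … against the prime factors q ∈ {2, 3, 5} of φ(61): g is a generator iff g^(60/q) ≢ 1 for every such q.
g = 2: 2^30 ≡ 60; 2^20 ≡ 47; 2^12 ≡ 9 — none is 1, so 2 is a primitive root.
The smallest primitive root modulo 61 is 2.

2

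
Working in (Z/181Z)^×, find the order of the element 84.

180

By Lagrange's theorem, ord_181(84) divides φ(181) = 181 − 1 = 180 = 2^2 · 3^2 · 5.
Divisors of 180: 1, 2, 3, 4, 5, 6, 9, 10, 12, 15, 18, 20, 30, 36, 45, 60, 90, 180.
Compute 84^d (mod 181) for the divisors d until we hit 1:
84^1 ≡ 84 (mod 181)
84^2 ≡ 178 (mod 181)
84^3 ≡ 110 (mod 181)
84^4 ≡ 9 (mod 181)
84^5 ≡ 32 (mod 181)
84^6 ≡ 154 (mod 181)
84^9 ≡ 107 (mod 181)
84^10 ≡ 119 (mod 181)
84^12 ≡ 5 (mod 181)
84^15 ≡ 7 (mod 181)
84^18 ≡ 46 (mod 181)
84^20 ≡ 43 (mod 181)
84^30 ≡ 49 (mod 181)
84^36 ≡ 125 (mod 181)
84^45 ≡ 162 (mod 181)
84^60 ≡ 48 (mod 181)
84^90 ≡ 180 (mod 181)
84^180 ≡ 1 (mod 181) ✓
Therefore the multiplicative order of 84 modulo 181 is 180.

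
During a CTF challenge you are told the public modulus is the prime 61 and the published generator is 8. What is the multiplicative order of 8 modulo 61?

20

Since 8 ∈ (Z/61Z)^×, its order divides φ(61) = 61 − 1 = 60 = 2^2 · 3 · 5.
Divisors of 60: 1, 2, 3, 4, 5, 6, 10, 12, 15, 20, 30, 60.
Test each divisor d:
8^1 ≡ 8 (mod 61)
8^2 ≡ 3 (mod 61)
8^3 ≡ 24 (mod 61)
8^4 ≡ 9 (mod 61)
8^5 ≡ 11 (mod 61)
8^6 ≡ 27 (mod 61)
8^10 ≡ 60 (mod 61)
8^12 ≡ 58 (mod 61)
8^15 ≡ 50 (mod 61)
8^20 ≡ 1 (mod 61) ✓
So ord_61(8) = 20.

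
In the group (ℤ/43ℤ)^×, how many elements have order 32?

φ(43) = 43 − 1 = 42 = 2 · 3 · 7.
(Z/43Z)^× is cyclic (|G| = 42); a cyclic group of order m has exactly φ(d) elements of each order d | m, and none otherwise.
Since 32 ∤ 42, the count is 0.

0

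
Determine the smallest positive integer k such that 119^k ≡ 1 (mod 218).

108

By Lagrange's theorem, ord_218(119) divides φ(218) = φ(2)·φ(109) = 1·108 = 108 = 2^2 · 3^3.
Divisors of 108: 1, 2, 3, 4, 6, 9, 12, 18, 27, 36, 54, 108.
Compute 119^d (mod 218) for the divisors d until we hit 1:
119^1 ≡ 119 (mod 218)
119^2 ≡ 209 (mod 218)
119^3 ≡ 19 (mod 218)
119^4 ≡ 81 (mod 218)
119^6 ≡ 143 (mod 218)
119^9 ≡ 101 (mod 218)
119^12 ≡ 175 (mod 218)
119^18 ≡ 173 (mod 218)
119^27 ≡ 33 (mod 218)
119^36 ≡ 63 (mod 218)
119^54 ≡ 217 (mod 218)
119^108 ≡ 1 (mod 218) ✓
Hence ord(119) = 108.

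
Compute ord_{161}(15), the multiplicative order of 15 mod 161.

22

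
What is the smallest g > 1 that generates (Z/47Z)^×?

5

φ(47) = 47 − 1 = 46 = 2 · 23.
g is a primitive root iff g^(46/q) ≢ 1 (mod 47) for each prime q ∈ {2, 23}.
g = 2: 2^23 ≡ 1 — hits 1, so not a primitive root.
g = 3: 3^23 ≡ 1 — hits 1, so not a primitive root.
g = 4: 4^23 ≡ 1 — hits 1, so not a primitive root.
g = 5: 5^23 ≡ 46; 5^2 ≡ 25 — none is 1, so 5 is a primitive root.
The smallest primitive root modulo 47 is 5.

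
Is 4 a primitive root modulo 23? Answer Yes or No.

No

φ(23) = 23 − 1 = 22 = 2 · 11.
Test 4^(22/q) mod 23 for each prime factor q of 22:
4^11 ≡ 1 (mod 23)  [q = 2: ≡ 1 ✗]
4^2 ≡ 16 (mod 23)  [q = 11: ≢ 1 ✓]
4^11 ≡ 1 shows ord(4) | 11, strictly less than φ(23); not a primitive root.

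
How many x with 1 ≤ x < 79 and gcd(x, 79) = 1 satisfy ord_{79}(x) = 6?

φ(79) = 79 − 1 = 78 = 2 · 3 · 13.
Since (Z/79Z)^× is cyclic of order 78, the number of elements of order d is φ(d) when d | 78 and 0 otherwise.
6 = 2 · 3 divides 78, and φ(6) = 2.

2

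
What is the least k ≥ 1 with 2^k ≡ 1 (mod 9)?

6

ord(2) | φ(9) = φ(3^2) = 3·(3−1) = 6 = 2 · 3.
Divisors of 6: 1, 2, 3, 6.
Compute 2^d (mod 9) for the divisors d until we hit 1:
2^1 ≡ 2 (mod 9)
2^2 ≡ 4 (mod 9)
2^3 ≡ 8 (mod 9)
2^6 ≡ 1 (mod 9) ✓
So ord_9(2) = 6.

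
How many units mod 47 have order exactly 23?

φ(47) = 47 − 1 = 46 = 2 · 23.
(Z/47Z)^× is cyclic (|G| = 46); a cyclic group of order m has exactly φ(d) elements of each order d | m, and none otherwise.
23 | 46, and φ(23) = 23 − 1 = 22.

22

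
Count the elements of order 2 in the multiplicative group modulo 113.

φ(113) = 113 − 1 = 112 = 2^4 · 7.
(Z/113Z)^× is cyclic (|G| = 112); a cyclic group of order m has exactly φ(d) elements of each order d | m, and none otherwise.
2 | 112, and φ(2) = 2 − 1 = 1.

1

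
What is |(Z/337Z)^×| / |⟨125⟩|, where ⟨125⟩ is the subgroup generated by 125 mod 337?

By Lagrange's theorem, ord_337(125) divides φ(337) = 337 − 1 = 336 = 2^4 · 3 · 7.
Divisors of 336: 1, 2, 3, 4, 6, 7, 8, 12, 14, 16, 21, 24, 28, 42, 48, 56, 84, 112, 168, 336.
Check 125^d mod 337 for each divisor in increasing order:
125^1 ≡ 125 (mod 337)
125^2 ≡ 123 (mod 337)
125^3 ≡ 210 (mod 337)
125^4 ≡ 301 (mod 337)
125^6 ≡ 290 (mod 337)
125^7 ≡ 191 (mod 337)
125^8 ≡ 285 (mod 337)
125^12 ≡ 187 (mod 337)
125^14 ≡ 85 (mod 337)
125^16 ≡ 8 (mod 337)
125^21 ≡ 59 (mod 337)
125^24 ≡ 258 (mod 337)
125^28 ≡ 148 (mod 337)
125^42 ≡ 111 (mod 337)
125^48 ≡ 175 (mod 337)
125^56 ≡ 336 (mod 337)
125^84 ≡ 189 (mod 337)
125^112 ≡ 1 (mod 337) ✓
So ord_337(125) = 112, hence |⟨125⟩| = 112.
[(Z/337Z)^× : ⟨125⟩] = 336/112 = 3.

3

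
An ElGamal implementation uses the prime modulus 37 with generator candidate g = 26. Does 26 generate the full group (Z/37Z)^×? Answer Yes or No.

No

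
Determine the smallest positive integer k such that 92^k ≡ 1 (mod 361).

The order of 92 must divide φ(361) = φ(19^2) = 19·(19−1) = 342 = 2 · 3^2 · 19.
Divisors of 342: 1, 2, 3, 6, 9, 18, 19, 38, 57, 114, 171, 342.
Check 92^d mod 361 for each divisor in increasing order:
92^1 ≡ 92 (mod 361)
92^2 ≡ 161 (mod 361)
92^3 ≡ 11 (mod 361)
92^6 ≡ 121 (mod 361)
92^9 ≡ 248 (mod 361)
92^18 ≡ 134 (mod 361)
92^19 ≡ 54 (mod 361)
92^38 ≡ 28 (mod 361)
92^57 ≡ 68 (mod 361)
92^114 ≡ 292 (mod 361)
92^171 ≡ 1 (mod 361) ✓
The smallest such exponent is 171, so the order of 92 is 171.

171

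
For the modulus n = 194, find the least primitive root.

5

φ(194) = φ(2)·φ(97) = 1·96 = 96 = 2^5 · 3.
g is a primitive root iff g^(96/q) ≢ 1 (mod 194) for each prime q ∈ {2, 3}.
g = 2: gcd(2, 194) = 2 > 1, not a unit — skip.
g = 3: 3^48 ≡ 1 — hits 1, so not a primitive root.
g = 4: gcd(4, 194) = 2 > 1, not a unit — skip.
g = 5: 5^48 ≡ 193; 5^32 ≡ 35 — none is 1, so 5 is a primitive root.
The smallest primitive root modulo 194 is 5.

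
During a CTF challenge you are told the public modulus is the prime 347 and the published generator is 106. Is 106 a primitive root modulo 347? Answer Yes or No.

Yes

φ(347) = 347 − 1 = 346 = 2 · 173.
An element g generates (Z/347Z)^× iff g^(346/q) ≢ 1 (mod 347) for each prime q ∈ {2, 173}.
106^173 ≡ 346 (mod 347)  [q = 2: ≢ 1 ✓]
106^2 ≡ 132 (mod 347)  [q = 173: ≢ 1 ✓]
Every test exponent gives a nontrivial residue, hence 106 generates the full group.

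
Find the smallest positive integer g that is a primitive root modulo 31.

3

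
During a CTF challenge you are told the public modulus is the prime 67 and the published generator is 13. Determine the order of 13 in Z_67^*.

66

By Lagrange's theorem, ord_67(13) divides φ(67) = 67 − 1 = 66 = 2 · 3 · 11.
Divisors of 66: 1, 2, 3, 6, 11, 22, 33, 66.
Test each divisor d:
13^1 ≡ 13
13^2 ≡ 35
13^3 ≡ 53
13^6 ≡ 62
13^11 ≡ 38
13^22 ≡ 37
13^33 ≡ 66
13^66 ≡ 1
So ord_67(13) = 66.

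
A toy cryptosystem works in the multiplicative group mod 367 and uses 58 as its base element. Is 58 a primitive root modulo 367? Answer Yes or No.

Yes

φ(367) = 367 − 1 = 366 = 2 · 3 · 61.
It suffices to check that the order of 58 is not a proper divisor of 366: compute 58^(366/q) for q ∈ {2, 3, 61}.
58^183 ≡ 366 (mod 367)  [q = 2: ≢ 1 ✓]
58^122 ≡ 283 (mod 367)  [q = 3: ≢ 1 ✓]
58^6 ≡ 175 (mod 367)  [q = 61: ≢ 1 ✓]
All checks pass, so 58 has order 366 and is a primitive root modulo 367.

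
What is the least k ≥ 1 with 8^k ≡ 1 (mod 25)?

20

ord(8) | φ(25) = φ(5^2) = 5·(5−1) = 20 = 2^2 · 5.
Divisors of 20: 1, 2, 4, 5, 10, 20.
Compute 8^d (mod 25) for the divisors d until we hit 1:
8^1 ≡ 8 (mod 25)
8^2 ≡ 14 (mod 25)
8^4 ≡ 21 (mod 25)
8^5 ≡ 18 (mod 25)
8^10 ≡ 24 (mod 25)
8^20 ≡ 1 (mod 25) ✓
So ord_25(8) = 20.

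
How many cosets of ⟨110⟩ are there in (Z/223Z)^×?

2

Since 110 ∈ (Z/223Z)^×, its order divides φ(223) = 223 − 1 = 222 = 2 · 3 · 37.
Divisors of 222: 1, 2, 3, 6, 37, 74, 111, 222.
Test each divisor d:
110^1 ≡ 110 (mod 223)
110^2 ≡ 58 (mod 223)
110^3 ≡ 136 (mod 223)
110^6 ≡ 210 (mod 223)
110^37 ≡ 39 (mod 223)
110^74 ≡ 183 (mod 223)
110^111 ≡ 1 (mod 223) ✓
Thus |⟨110⟩| = ord(110) = 111.
Index = |(Z/223Z)^×| / |⟨110⟩| = 222 / 111 = 2.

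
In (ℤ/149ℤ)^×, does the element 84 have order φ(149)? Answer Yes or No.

φ(149) = 149 − 1 = 148 = 2^2 · 37.
It suffices to check that the order of 84 is not a proper divisor of 148: compute 84^(148/q) for q ∈ {2, 37}.
84^74 ≡ 148 (mod 149)  [q = 2: ≢ 1 ✓]
84^4 ≡ 127 (mod 149)  [q = 37: ≢ 1 ✓]
All checks pass, so 84 has order 148 and is a primitive root modulo 149.

Yes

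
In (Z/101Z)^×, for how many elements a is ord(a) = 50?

20

φ(101) = 101 − 1 = 100 = 2^2 · 5^2.
In a cyclic group of order 100, there are φ(d) elements of order d for each divisor d of 100, and zero for non-divisors.
50 = 2 · 5^2 divides 100, and φ(50) = 20.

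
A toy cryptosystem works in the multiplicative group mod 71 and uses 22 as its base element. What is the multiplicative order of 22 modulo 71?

By Lagrange's theorem, ord_71(22) divides φ(71) = 71 − 1 = 70 = 2 · 5 · 7.
Divisors of 70: 1, 2, 5, 7, 10, 14, 35, 70.
Check 22^d mod 71 for each divisor in increasing order:
22^1 ≡ 22 (mod 71)
22^2 ≡ 58 (mod 71)
22^5 ≡ 26 (mod 71)
22^7 ≡ 17 (mod 71)
22^10 ≡ 37 (mod 71)
22^14 ≡ 5 (mod 71)
22^35 ≡ 70 (mod 71)
22^70 ≡ 1 (mod 71) ✓
The smallest such exponent is 70, so the order of 22 is 70.

70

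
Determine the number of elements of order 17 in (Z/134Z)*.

0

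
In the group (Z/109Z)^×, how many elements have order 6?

φ(109) = 109 − 1 = 108 = 2^2 · 3^3.
(Z/109Z)^× is cyclic (|G| = 108); a cyclic group of order m has exactly φ(d) elements of each order d | m, and none otherwise.
6 = 2 · 3 divides 108, and φ(6) = 2.

2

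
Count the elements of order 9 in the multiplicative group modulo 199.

6

φ(199) = 199 − 1 = 198 = 2 · 3^2 · 11.
(Z/199Z)^× is cyclic (|G| = 198); a cyclic group of order m has exactly φ(d) elements of each order d | m, and none otherwise.
9 = 3^2 divides 198, and φ(9) = 6.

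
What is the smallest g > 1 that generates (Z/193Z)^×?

φ(193) = 193 − 1 = 192 = 2^6 · 3.
Test candidates g = 2, 3, … against the prime factors q ∈ {2, 3} of φ(193): g is a generator iff g^(192/q) ≢ 1 for every such q.
g = 2: 2^96 ≡ 1 — hits 1, so not a primitive root.
g = 3: 3^96 ≡ 1 — hits 1, so not a primitive root.
g = 4: 4^96 ≡ 1 — hits 1, so not a primitive root.
g = 5: 5^96 ≡ 192; 5^64 ≡ 84 — none is 1, so 5 is a primitive root.
The smallest primitive root modulo 193 is 5.

5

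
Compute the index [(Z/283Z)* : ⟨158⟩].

6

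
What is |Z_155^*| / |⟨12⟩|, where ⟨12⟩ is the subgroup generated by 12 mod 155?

ord(12) | φ(155) = φ(5·31) = (5−1)·(31−1) = 4·30 = 120 = 2^3 · 3 · 5.
Divisors of 120: 1, 2, 3, 4, 5, 6, 8, 10, 12, 15, 20, 24, 30, 40, 60, 120.
Compute 12^d (mod 155) for the divisors d until we hit 1:
12^1 ≡ 12
12^2 ≡ 144
12^3 ≡ 23
12^4 ≡ 121
12^5 ≡ 57
12^6 ≡ 64
12^8 ≡ 71
12^10 ≡ 149
12^12 ≡ 66
12^15 ≡ 123
12^20 ≡ 36
12^24 ≡ 16
12^30 ≡ 94
12^40 ≡ 56
12^60 ≡ 1
Thus |⟨12⟩| = ord(12) = 60.
The index is φ(155) / ord(12) = 120 / 60 = 2.

2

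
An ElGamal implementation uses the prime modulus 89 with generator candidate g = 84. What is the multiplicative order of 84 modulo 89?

Since 84 ∈ (Z/89Z)^×, its order divides φ(89) = 89 − 1 = 88 = 2^3 · 11.
Divisors of 88: 1, 2, 4, 8, 11, 22, 44, 88.
Compute 84^d (mod 89) for the divisors d until we hit 1:
84^1 ≡ 84 (mod 89)
84^2 ≡ 25 (mod 89)
84^4 ≡ 2 (mod 89)
84^8 ≡ 4 (mod 89)
84^11 ≡ 34 (mod 89)
84^22 ≡ 88 (mod 89)
84^44 ≡ 1 (mod 89) ✓
The smallest such exponent is 44, so the order of 84 is 44.

44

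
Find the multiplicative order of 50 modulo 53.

52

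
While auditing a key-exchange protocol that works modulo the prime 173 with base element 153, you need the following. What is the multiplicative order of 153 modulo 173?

172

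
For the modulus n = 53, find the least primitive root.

2

φ(53) = 53 − 1 = 52 = 2^2 · 13.
g is a primitive root iff g^(52/q) ≢ 1 (mod 53) for each prime q ∈ {2, 13}.
g = 2: 2^26 ≡ 52; 2^4 ≡ 16 — none is 1, so 2 is a primitive root.
So 2 is the smallest generator of (Z/53Z)^×.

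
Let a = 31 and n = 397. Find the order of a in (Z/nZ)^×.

11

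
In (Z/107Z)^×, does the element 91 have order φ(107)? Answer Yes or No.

Yes

φ(107) = 107 − 1 = 106 = 2 · 53.
It suffices to check that the order of 91 is not a proper divisor of 106: compute 91^(106/q) for q ∈ {2, 53}.
91^53 ≡ 106 (mod 107)  [q = 2: ≢ 1 ✓]
91^2 ≡ 42 (mod 107)  [q = 53: ≢ 1 ✓]
None equal 1, so ord_107(91) = 106: 91 is a primitive root.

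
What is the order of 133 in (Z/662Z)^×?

The order of 133 must divide φ(662) = φ(2)·φ(331) = 1·330 = 330 = 2 · 3 · 5 · 11.
Divisors of 330: 1, 2, 3, 5, 6, 10, 11, 15, 22, 30, 33, 55, 66, 110, 165, 330.
Check 133^d mod 662 for each divisor in increasing order:
133^1 ≡ 133 (mod 662)
133^2 ≡ 477 (mod 662)
133^3 ≡ 551 (mod 662)
133^5 ≡ 13 (mod 662)
133^6 ≡ 405 (mod 662)
133^10 ≡ 169 (mod 662)
133^11 ≡ 631 (mod 662)
133^15 ≡ 211 (mod 662)
133^22 ≡ 299 (mod 662)
133^30 ≡ 167 (mod 662)
133^33 ≡ 661 (mod 662)
133^55 ≡ 363 (mod 662)
133^66 ≡ 1 (mod 662) ✓
The smallest such exponent is 66, so the order of 133 is 66.

66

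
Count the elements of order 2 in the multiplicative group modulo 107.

1

φ(107) = 107 − 1 = 106 = 2 · 53.
Since (Z/107Z)^× is cyclic of order 106, the number of elements of order d is φ(d) when d | 106 and 0 otherwise.
2 | 106, and φ(2) = 2 − 1 = 1.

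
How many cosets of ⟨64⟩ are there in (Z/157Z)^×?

6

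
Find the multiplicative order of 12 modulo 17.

ord(12) | φ(17) = 17 − 1 = 16 = 2^4.
Divisors of 16: 1, 2, 4, 8, 16.
Evaluate successive powers at the divisors of 16:
12^1 ≡ 12
12^2 ≡ 8
12^4 ≡ 13
12^8 ≡ 16
12^16 ≡ 1
Therefore the multiplicative order of 12 modulo 17 is 16.

16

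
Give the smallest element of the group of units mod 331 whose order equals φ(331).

3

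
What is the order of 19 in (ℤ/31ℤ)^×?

15

Since 19 ∈ (Z/31Z)^×, its order divides φ(31) = 31 − 1 = 30 = 2 · 3 · 5.
Divisors of 30: 1, 2, 3, 5, 6, 10, 15, 30.
Evaluate successive powers at the divisors of 30:
19^1 ≡ 19 (mod 31)
19^2 ≡ 20 (mod 31)
19^3 ≡ 8 (mod 31)
19^5 ≡ 5 (mod 31)
19^6 ≡ 2 (mod 31)
19^10 ≡ 25 (mod 31)
19^15 ≡ 1 (mod 31) ✓
So ord_31(19) = 15.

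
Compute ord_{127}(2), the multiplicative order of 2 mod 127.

7

The order of 2 must divide φ(127) = 127 − 1 = 126 = 2 · 3^2 · 7.
Divisors of 126: 1, 2, 3, 6, 7, 9, 14, 18, 21, 42, 63, 126.
Evaluate successive powers at the divisors of 126:
2^1 ≡ 2
2^2 ≡ 4
2^3 ≡ 8
2^6 ≡ 64
2^7 ≡ 1
Therefore the multiplicative order of 2 modulo 127 is 7.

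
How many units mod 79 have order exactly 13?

12

φ(79) = 79 − 1 = 78 = 2 · 3 · 13.
Since (Z/79Z)^× is cyclic of order 78, the number of elements of order d is φ(d) when d | 78 and 0 otherwise.
13 | 78, and φ(13) = 13 − 1 = 12.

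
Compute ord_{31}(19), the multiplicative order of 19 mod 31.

15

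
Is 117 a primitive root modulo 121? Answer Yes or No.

φ(121) = φ(11^2) = 11·(11−1) = 110 = 2 · 5 · 11.
It suffices to check that the order of 117 is not a proper divisor of 110: compute 117^(110/q) for q ∈ {2, 5, 11}.
117^55 ≡ 120 (mod 121)  [q = 2: ≢ 1 ✓]
117^22 ≡ 27 (mod 121)  [q = 5: ≢ 1 ✓]
117^10 ≡ 111 (mod 121)  [q = 11: ≢ 1 ✓]
All checks pass, so 117 has order 110 and is a primitive root modulo 121.

Yes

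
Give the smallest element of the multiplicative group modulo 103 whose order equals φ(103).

φ(103) = 103 − 1 = 102 = 2 · 3 · 17.
Test candidates g = 2, 3, … against the prime factors q ∈ {2, 3, 17} of φ(103): g is a generator iff g^(102/q) ≢ 1 for every such q.
g = 2: 2^51 ≡ 1 — hits 1, so not a primitive root.
g = 3: 3^51 ≡ 102; 3^34 ≡ 1 — hits 1, so not a primitive root.
g = 4: 4^51 ≡ 1 — hits 1, so not a primitive root.
g = 5: 5^51 ≡ 102; 5^34 ≡ 56; 5^6 ≡ 72 — none is 1, so 5 is a primitive root.
So 5 is the smallest generator of (Z/103Z)^×.

5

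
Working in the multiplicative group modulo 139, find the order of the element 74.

The order of 74 must divide φ(139) = 139 − 1 = 138 = 2 · 3 · 23.
Divisors of 138: 1, 2, 3, 6, 23, 46, 69, 138.
Check 74^d mod 139 for each divisor in increasing order:
74^1 ≡ 74 (mod 139)
74^2 ≡ 55 (mod 139)
74^3 ≡ 39 (mod 139)
74^6 ≡ 131 (mod 139)
74^23 ≡ 138 (mod 139)
74^46 ≡ 1 (mod 139) ✓
Therefore the multiplicative order of 74 modulo 139 is 46.

46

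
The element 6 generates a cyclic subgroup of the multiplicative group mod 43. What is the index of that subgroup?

14

By Lagrange's theorem, ord_43(6) divides φ(43) = 43 − 1 = 42 = 2 · 3 · 7.
Divisors of 42: 1, 2, 3, 6, 7, 14, 21, 42.
Check 6^d mod 43 for each divisor in increasing order:
6^1 ≡ 6 (mod 43)
6^2 ≡ 36 (mod 43)
6^3 ≡ 1 (mod 43) ✓
Thus |⟨6⟩| = ord(6) = 3.
[(Z/43Z)^× : ⟨6⟩] = 42/3 = 14.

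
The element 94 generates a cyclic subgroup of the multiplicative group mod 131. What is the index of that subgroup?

Since 94 ∈ (Z/131Z)^×, its order divides φ(131) = 131 − 1 = 130 = 2 · 5 · 13.
Divisors of 130: 1, 2, 5, 10, 13, 26, 65, 130.
Test each divisor d:
94^1 ≡ 94
94^2 ≡ 59
94^5 ≡ 107
94^10 ≡ 52
94^13 ≡ 61
94^26 ≡ 53
94^65 ≡ 1
So ord_131(94) = 65, hence |⟨94⟩| = 65.
[(Z/131Z)^× : ⟨94⟩] = 130/65 = 2.

2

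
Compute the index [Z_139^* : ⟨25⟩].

By Lagrange's theorem, ord_139(25) divides φ(139) = 139 − 1 = 138 = 2 · 3 · 23.
Divisors of 138: 1, 2, 3, 6, 23, 46, 69, 138.
Check 25^d mod 139 for each divisor in increasing order:
25^1 ≡ 25
25^2 ≡ 69
25^3 ≡ 57
25^6 ≡ 52
25^23 ≡ 42
25^46 ≡ 96
25^69 ≡ 1
Thus |⟨25⟩| = ord(25) = 69.
[(Z/139Z)^× : ⟨25⟩] = 138/69 = 2.

2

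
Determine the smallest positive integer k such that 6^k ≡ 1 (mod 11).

Since 6 ∈ (Z/11Z)^×, its order divides φ(11) = 11 − 1 = 10 = 2 · 5.
Divisors of 10: 1, 2, 5, 10.
Compute 6^d (mod 11) for the divisors d until we hit 1:
6^1 ≡ 6 (mod 11)
6^2 ≡ 3 (mod 11)
6^5 ≡ 10 (mod 11)
6^10 ≡ 1 (mod 11) ✓
Hence ord(6) = 10.

10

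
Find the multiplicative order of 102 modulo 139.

138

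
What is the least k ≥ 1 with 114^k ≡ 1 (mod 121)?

55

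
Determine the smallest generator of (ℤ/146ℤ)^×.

5

φ(146) = φ(2)·φ(73) = 1·72 = 72 = 2^3 · 3^2.
g is a primitive root iff g^(72/q) ≢ 1 (mod 146) for each prime q ∈ {2, 3}.
g = 2: gcd(2, 146) = 2 > 1, not a unit — skip.
g = 3: 3^36 ≡ 1 — hits 1, so not a primitive root.
g = 4: gcd(4, 146) = 2 > 1, not a unit — skip.
g = 5: 5^36 ≡ 145; 5^24 ≡ 81 — none is 1, so 5 is a primitive root.
The smallest primitive root modulo 146 is 5.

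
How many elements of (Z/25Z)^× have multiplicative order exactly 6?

0

φ(25) = φ(5^2) = 5·(5−1) = 20 = 2^2 · 5.
(Z/25Z)^× is cyclic (|G| = 20); a cyclic group of order m has exactly φ(d) elements of each order d | m, and none otherwise.
Here 20 is not a multiple of 6, so there are no elements of order 6.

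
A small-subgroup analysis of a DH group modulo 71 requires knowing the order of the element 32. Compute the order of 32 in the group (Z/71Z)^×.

7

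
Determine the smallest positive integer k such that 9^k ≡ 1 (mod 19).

ord(9) | φ(19) = 19 − 1 = 18 = 2 · 3^2.
Divisors of 18: 1, 2, 3, 6, 9, 18.
Evaluate successive powers at the divisors of 18:
9^1 ≡ 9
9^2 ≡ 5
9^3 ≡ 7
9^6 ≡ 11
9^9 ≡ 1
The smallest such exponent is 9, so the order of 9 is 9.

9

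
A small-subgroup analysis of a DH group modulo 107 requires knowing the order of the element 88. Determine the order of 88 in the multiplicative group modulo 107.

106

The order of 88 must divide φ(107) = 107 − 1 = 106 = 2 · 53.
Divisors of 106: 1, 2, 53, 106.
Evaluate successive powers at the divisors of 106:
88^1 ≡ 88
88^2 ≡ 40
88^53 ≡ 106
88^106 ≡ 1
The smallest such exponent is 106, so the order of 88 is 106.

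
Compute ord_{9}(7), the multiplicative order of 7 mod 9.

By Lagrange's theorem, ord_9(7) divides φ(9) = φ(3^2) = 3·(3−1) = 6 = 2 · 3.
Divisors of 6: 1, 2, 3, 6.
Test each divisor d:
7^1 ≡ 7
7^2 ≡ 4
7^3 ≡ 1
Hence ord(7) = 3.

3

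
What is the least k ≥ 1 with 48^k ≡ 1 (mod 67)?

66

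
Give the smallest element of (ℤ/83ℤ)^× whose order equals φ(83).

2

φ(83) = 83 − 1 = 82 = 2 · 41.
Test candidates g = 2, 3, … against the prime factors q ∈ {2, 41} of φ(83): g is a generator iff g^(82/q) ≢ 1 for every such q.
g = 2: 2^41 ≡ 82; 2^2 ≡ 4 — none is 1, so 2 is a primitive root.
So 2 is the smallest generator of (Z/83Z)^×.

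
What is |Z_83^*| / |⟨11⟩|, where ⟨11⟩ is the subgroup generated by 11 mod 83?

Since 11 ∈ (Z/83Z)^×, its order divides φ(83) = 83 − 1 = 82 = 2 · 41.
Divisors of 82: 1, 2, 41, 82.
Test each divisor d:
11^1 ≡ 11 (mod 83)
11^2 ≡ 38 (mod 83)
11^41 ≡ 1 (mod 83) ✓
Thus |⟨11⟩| = ord(11) = 41.
Index = |(Z/83Z)^×| / |⟨11⟩| = 82 / 41 = 2.

2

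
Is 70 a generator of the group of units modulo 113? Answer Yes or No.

Yes

φ(113) = 113 − 1 = 112 = 2^4 · 7.
It suffices to check that the order of 70 is not a proper divisor of 112: compute 70^(112/q) for q ∈ {2, 7}.
70^56 ≡ 112 (mod 113)  [q = 2: ≢ 1 ✓]
70^16 ≡ 109 (mod 113)  [q = 7: ≢ 1 ✓]
None equal 1, so ord_113(70) = 112: 70 is a primitive root.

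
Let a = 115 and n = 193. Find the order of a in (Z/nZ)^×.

192

The order of 115 must divide φ(193) = 193 − 1 = 192 = 2^6 · 3.
Divisors of 192: 1, 2, 3, 4, 6, 8, 12, 16, 24, 32, 48, 64, 96, 192.
Compute 115^d (mod 193) for the divisors d until we hit 1:
115^1 ≡ 115
115^2 ≡ 101
115^3 ≡ 35
115^4 ≡ 165
115^6 ≡ 67
115^8 ≡ 12
115^12 ≡ 50
115^16 ≡ 144
115^24 ≡ 184
115^32 ≡ 85
115^48 ≡ 81
115^64 ≡ 84
115^96 ≡ 192
115^192 ≡ 1
The smallest such exponent is 192, so the order of 115 is 192.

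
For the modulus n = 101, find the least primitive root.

2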